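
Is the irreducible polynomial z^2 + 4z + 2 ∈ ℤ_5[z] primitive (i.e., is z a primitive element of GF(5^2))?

Write f(z) = z^2 + 4z + 2.
|GF(5^2)^×| = 5^2 − 1 = 24. Prime factorization: 24 = 2^3·3.
f is primitive ⇔ z has order 24 in GF(5)[z]/(f), i.e. z^(24/q) ≠ 1 for each prime q | 24.
z^(12) mod f = 4.
z^(8) mod f = 2z + 1.
None equal 1, so z has full order 24; f is primitive.

Yes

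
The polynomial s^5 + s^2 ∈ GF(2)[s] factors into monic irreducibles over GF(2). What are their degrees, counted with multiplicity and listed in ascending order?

1, 1, 1, 2

Write h(s) = s^5 + s^2.
Roots in GF(2): h(0) = 0 → root; h(1) = 0 → root.
Linear factors from roots: (s), (s + 1).
Complete factorization: h(s) = (s + 1)·(s)^2·(s^2 + s + 1).
Factor degrees with multiplicity: 1 + 1 + 1 + 2 = 5.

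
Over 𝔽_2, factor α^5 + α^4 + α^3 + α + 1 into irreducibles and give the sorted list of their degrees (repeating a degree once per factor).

Write f(α) = α^5 + α^4 + α^3 + α + 1.
Roots in 𝔽_2: f(0) = 1; f(1) = 1.
Complete factorization: f(α) = (α^5 + α^4 + α^3 + α + 1).
Factor degrees with multiplicity: 5 = 5.

5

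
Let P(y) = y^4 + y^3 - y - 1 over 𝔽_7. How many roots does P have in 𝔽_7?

Evaluate at each of the 7 elements of 𝔽_7:
P(0) = 6; P(1) = 0 → root; P(2) = 0 → root; P(3) = 6; P(4) = 0 → root; P(5) = 2; P(6) = 0 → root.
Roots: {1, 2, 4, 6}.

4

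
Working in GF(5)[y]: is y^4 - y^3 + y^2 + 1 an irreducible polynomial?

Yes

Write m(y) = y^4 - y^3 + y^2 + 1.
Check for roots in GF(5): m(0) = 1; m(1) = 2; m(2) = 3; m(3) = 4; m(4) = 4.
No roots, so no linear factors.
Degree-2 irreducible divisors: test the 10 monic irreducibles of degree 2 over GF(5).
None of them divide m (all give nonzero remainder).
No irreducible factor of degree ≤ 2 exists, so m is irreducible over GF(5).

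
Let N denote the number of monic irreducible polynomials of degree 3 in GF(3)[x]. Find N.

8

The number of monic irreducibles of degree 3 over GF(3) is (1/3)·Σ_{d∣3} μ(3/d) 3^d.
Divisors of 3: 1, 3; μ(3/d) for each: -1, 1.
Σ = − 3^1 + 3^3 = 24.
N = 24/3 = 8.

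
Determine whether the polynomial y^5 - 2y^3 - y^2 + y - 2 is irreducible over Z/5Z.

Write P(y) = y^5 - 2y^3 - y^2 + y - 2.
Check for roots in Z/5Z: P(0) = 3; P(1) = 2; P(2) = 2; P(3) = 1; P(4) = 2.
No roots, so no linear factors.
Degree-2 irreducible divisors: test the 10 monic irreducibles of degree 2 over GF(5).
None of them divide P (all give nonzero remainder).
No irreducible factor of degree ≤ 2 exists, so P is irreducible over GF(5).

Yes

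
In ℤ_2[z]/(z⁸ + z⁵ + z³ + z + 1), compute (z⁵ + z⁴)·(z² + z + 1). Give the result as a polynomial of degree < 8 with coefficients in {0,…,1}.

z^7 + z^4

Multiply in ℤ_2[z]: (z⁵ + z⁴)·(z² + z + 1) = z⁷ + z⁴.
Reduced: z⁷ + z⁴.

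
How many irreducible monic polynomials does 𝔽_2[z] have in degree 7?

18

The number of monic irreducibles of degree 7 over GF(2) is (1/7)·Σ_{d∣7} μ(7/d) 2^d.
Divisors of 7: 1, 7; μ(7/d) for each: -1, 1.
Σ = − 2^1 + 2^7 = 126.
N = 126/7 = 18.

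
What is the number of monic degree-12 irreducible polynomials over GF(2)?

By the necklace-counting formula, N_2(12) = (1/12) Σ_{d|12} μ(12/d)·2^d.
Divisors of 12: 1, 2, 3, 4, 6, 12; μ(12/d) for each: 0, 1, 0, -1, -1, 1.
Σ = 2^2 − 2^4 − 2^6 + 2^12 = 4020.
N = 4020/12 = 335.

335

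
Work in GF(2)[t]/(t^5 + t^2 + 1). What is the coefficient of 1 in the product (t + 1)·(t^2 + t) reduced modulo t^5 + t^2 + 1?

Multiply in GF(2)[t]: (t + 1)·(t^2 + t) = t^3 + t.
Reduced: t^3 + t.

0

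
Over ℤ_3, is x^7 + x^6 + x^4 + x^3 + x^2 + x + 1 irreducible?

Yes

Write g(x) = x^7 + x^6 + x^4 + x^3 + x^2 + x + 1.
Check for roots in ℤ_3: g(0) = 1; g(1) = 1; g(2) = 1.
No roots, so no linear factors.
Monic irreducibles of degree 2 over GF(3): x^2 + 1, x^2 + x + 2, x^2 + 2x + 2.
None of them divide g (all give nonzero remainder).
Degree-3 irreducible divisors: test the 8 monic irreducibles of degree 3 over GF(3).
None of them divide g (all give nonzero remainder).
No irreducible factor of degree ≤ 3 exists, so g is irreducible over GF(3).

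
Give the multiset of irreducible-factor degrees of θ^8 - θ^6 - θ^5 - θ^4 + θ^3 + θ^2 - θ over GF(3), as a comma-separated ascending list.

Write h(θ) = θ^8 - θ^6 - θ^5 - θ^4 + θ^3 + θ^2 - θ.
Roots in GF(3): h(0) = 0 → root; h(1) = 2; h(2) = 1.
Linear factors from roots: (θ).
Complete factorization: h(θ) = (θ)·(θ^2 + 1)·(θ^2 + θ - 1)·(θ^3 - θ^2 + 1).
Factor degrees with multiplicity: 1 + 2 + 2 + 3 = 8.

1, 2, 2, 3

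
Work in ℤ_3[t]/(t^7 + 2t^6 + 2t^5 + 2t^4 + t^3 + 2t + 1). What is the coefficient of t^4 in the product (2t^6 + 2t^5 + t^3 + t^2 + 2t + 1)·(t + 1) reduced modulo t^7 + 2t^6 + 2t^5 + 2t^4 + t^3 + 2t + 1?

Multiply in ℤ_3[t]: (2t^6 + 2t^5 + t^3 + t^2 + 2t + 1)·(t + 1) = 2t^7 + t^6 + 2t^5 + t^4 + 2t^3 + 1.
Reduce using t^7 ≡ t^6 + t^5 + t^4 + 2t^3 + t + 2 (mod t^7 + 2t^6 + 2t^5 + 2t^4 + t^3 + 2t + 1).
Reduced: t^5 + 2t + 2.

0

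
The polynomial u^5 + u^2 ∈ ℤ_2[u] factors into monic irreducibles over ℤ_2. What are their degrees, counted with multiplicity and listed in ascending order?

Write h(u) = u^5 + u^2.
Roots in ℤ_2: h(0) = 0 → root; h(1) = 0 → root.
Linear factors from roots: (u), (u + 1).
Complete factorization: h(u) = (u + 1)·(u)^2·(u^2 + u + 1).
Factor degrees with multiplicity: 1 + 1 + 1 + 2 = 5.

1, 1, 1, 2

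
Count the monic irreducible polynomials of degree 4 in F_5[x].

150

Gauss's count: N_{5}(4) = (1/4) Σ_{d|4} μ(4/d)·5^d.
Divisors of 4: 1, 2, 4; μ(4/d) for each: 0, -1, 1.
Σ = − 5^2 + 5^4 = 600.
N = 600/4 = 150.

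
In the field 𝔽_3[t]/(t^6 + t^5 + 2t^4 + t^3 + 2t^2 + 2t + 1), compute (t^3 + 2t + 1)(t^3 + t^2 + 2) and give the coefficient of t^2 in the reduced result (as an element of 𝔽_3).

2

Multiply in 𝔽_3[t]: (t^3 + 2t + 1)·(t^3 + t^2 + 2) = t^6 + t^5 + 2t^4 + 2t^3 + t^2 + t + 2.
Reduce using t^6 ≡ 2t^5 + t^4 + 2t^3 + t^2 + t + 2 (mod t^6 + t^5 + 2t^4 + t^3 + 2t^2 + 2t + 1).
Reduced: t^3 + 2t^2 + 2t + 1.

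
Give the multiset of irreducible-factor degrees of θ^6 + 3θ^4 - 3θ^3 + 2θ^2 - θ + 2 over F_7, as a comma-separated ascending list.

6

Write f(θ) = θ^6 + 3θ^4 - 3θ^3 + 2θ^2 - θ + 2.
Complete factorization: f(θ) = (θ^6 + 3θ^4 - 3θ^3 + 2θ^2 - θ + 2).
Factor degrees with multiplicity: 6 = 6.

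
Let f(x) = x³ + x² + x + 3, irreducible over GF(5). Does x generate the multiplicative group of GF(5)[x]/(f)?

Yes

|GF(5^3)^×| = 5^3 − 1 = 124. Prime factorization: 124 = 2^2·31.
f is primitive ⇔ x has order 124 in GF(5)[x]/(f), i.e. x^(124/q) ≠ 1 for each prime q | 124.
x^(62) mod f = 4.
x^(4) mod f = 3x + 3.
None equal 1, so x has full order 124; f is primitive.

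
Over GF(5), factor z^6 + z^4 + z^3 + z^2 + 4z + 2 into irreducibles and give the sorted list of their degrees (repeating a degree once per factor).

Write h(z) = z^6 + z^4 + z^3 + z^2 + 4z + 2.
Roots in GF(5): h(0) = 2; h(1) = 0 → root; h(2) = 2; h(3) = 0 → root; h(4) = 0 → root.
Linear factors from roots: (z + 4), (z + 2), (z + 1).
Complete factorization: h(z) = (z + 2)·(z + 4)·(z + 1)^2·(z^2 + 2z + 4).
Factor degrees with multiplicity: 1 + 1 + 1 + 1 + 2 = 6.

1, 1, 1, 1, 2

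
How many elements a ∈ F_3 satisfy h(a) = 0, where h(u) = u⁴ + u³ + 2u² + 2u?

Evaluate at each of the 3 elements of F_3:
h(0) = 0 → root; h(1) = 0 → root; h(2) = 0 → root.
Roots: {0, 1, 2}.

3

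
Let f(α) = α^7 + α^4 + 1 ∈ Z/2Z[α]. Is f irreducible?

Check for roots in Z/2Z: f(0) = 1; f(1) = 1.
No roots, so no linear factors.
Monic irreducibles of degree 2 over GF(2): α^2 + α + 1.
None of them divide f (all give nonzero remainder).
Monic irreducibles of degree 3 over GF(2): α^3 + α + 1, α^3 + α^2 + 1.
None of them divide f (all give nonzero remainder).
No irreducible factor of degree ≤ 3 exists, so f is irreducible over GF(2).

Yes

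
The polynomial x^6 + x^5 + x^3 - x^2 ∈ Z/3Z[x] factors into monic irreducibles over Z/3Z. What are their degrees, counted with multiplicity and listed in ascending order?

Write h(x) = x^6 + x^5 + x^3 - x^2.
Roots in Z/3Z: h(0) = 0 → root; h(1) = 2; h(2) = 1.
Linear factors from roots: (x).
Complete factorization: h(x) = (x)^2·(x^2 + 1)·(x^2 + x - 1).
Factor degrees with multiplicity: 1 + 1 + 2 + 2 = 6.

1, 1, 2, 2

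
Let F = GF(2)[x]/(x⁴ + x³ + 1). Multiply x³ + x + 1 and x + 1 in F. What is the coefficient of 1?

Multiply in GF(2)[x]: (x³ + x + 1)·(x + 1) = x⁴ + x³ + x² + 1.
Reduce using x⁴ ≡ x³ + 1 (mod x⁴ + x³ + 1).
Reduced: x².

0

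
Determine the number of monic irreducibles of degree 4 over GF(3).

Gauss's count: N_{3}(4) = (1/4) Σ_{d|4} μ(4/d)·3^d.
Divisors of 4: 1, 2, 4; μ(4/d) for each: 0, -1, 1.
Σ = − 3^2 + 3^4 = 72.
N = 72/4 = 18.

18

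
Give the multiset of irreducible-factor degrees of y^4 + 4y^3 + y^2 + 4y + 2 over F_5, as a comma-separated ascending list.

2, 2

Write h(y) = y^4 + 4y^3 + y^2 + 4y + 2.
Roots in F_5: h(0) = 2; h(1) = 2; h(2) = 2; h(3) = 2; h(4) = 1.
Complete factorization: h(y) = (y^2 + 2y + 3)·(y^2 + 2y + 4).
Factor degrees with multiplicity: 2 + 2 = 4.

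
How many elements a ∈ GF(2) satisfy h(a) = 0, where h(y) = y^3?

1

Evaluate at each of the 2 elements of GF(2):
h(0) = 0 → root; h(1) = 1.
Roots: {0}.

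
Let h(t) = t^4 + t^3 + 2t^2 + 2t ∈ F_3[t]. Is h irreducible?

Check for roots in F_3: h(0) = 0 → root; h(1) = 0 → root; h(2) = 0 → root.
h(0) = 0, so (t) divides h(t); h is reducible.

No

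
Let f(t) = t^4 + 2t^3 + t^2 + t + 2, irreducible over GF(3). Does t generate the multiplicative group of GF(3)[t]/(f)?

Yes

|GF(3^4)^×| = 3^4 − 1 = 80. Prime factorization: 80 = 2^4·5.
f is primitive ⇔ t has order 80 in GF(3)[t]/(f), i.e. t^(80/q) ≠ 1 for each prime q | 80.
t^(40) mod f = 2.
t^(16) mod f = t^3 + 1.
None equal 1, so t has full order 80; f is primitive.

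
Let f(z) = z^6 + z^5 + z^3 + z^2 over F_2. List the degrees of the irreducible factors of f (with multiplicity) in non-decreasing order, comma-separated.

Roots in F_2: f(0) = 0 → root; f(1) = 0 → root.
Linear factors from roots: (z), (z + 1).
Complete factorization: f(z) = (z)^2·(z + 1)^2·(z^2 + z + 1).
Factor degrees with multiplicity: 1 + 1 + 1 + 1 + 2 = 6.

1, 1, 1, 1, 2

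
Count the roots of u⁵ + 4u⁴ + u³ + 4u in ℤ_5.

2

Write f(u) = u⁵ + 4u⁴ + u³ + 4u.
Evaluate at each of the 5 elements of ℤ_5:
f(0) = 0 → root; f(1) = 0 → root; f(2) = 2; f(3) = 1; f(4) = 3.
Roots: {0, 1}.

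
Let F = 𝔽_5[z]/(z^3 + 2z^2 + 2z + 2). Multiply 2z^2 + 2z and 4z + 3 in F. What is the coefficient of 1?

4

Multiply in 𝔽_5[z]: (2z^2 + 2z)·(4z + 3) = 3z^3 + 4z^2 + z.
Reduce using z^3 ≡ 3z^2 + 3z + 3 (mod z^3 + 2z^2 + 2z + 2).
Reduced: 3z^2 + 4.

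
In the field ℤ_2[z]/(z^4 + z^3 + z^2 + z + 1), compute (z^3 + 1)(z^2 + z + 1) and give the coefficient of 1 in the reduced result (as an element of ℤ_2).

Multiply in ℤ_2[z]: (z^3 + 1)·(z^2 + z + 1) = z^5 + z^4 + z^3 + z^2 + z + 1.
Reduce using z^4 ≡ z^3 + z^2 + z + 1 (mod z^4 + z^3 + z^2 + z + 1).
Reduced: 1.

1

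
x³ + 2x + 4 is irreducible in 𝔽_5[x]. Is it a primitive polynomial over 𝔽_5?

Write f(x) = x³ + 2x + 4.
|GF(5^3)^×| = 5^3 − 1 = 124. Prime factorization: 124 = 2^2·31.
f is primitive ⇔ x has order 124 in GF(5)[x]/(f), i.e. x^(124/q) ≠ 1 for each prime q | 124.
x^(62) mod f = 1
x^(4) mod f = 3x² + x.
Since x^(62) = 1, the order of x divides 62 < 124; not primitive.

No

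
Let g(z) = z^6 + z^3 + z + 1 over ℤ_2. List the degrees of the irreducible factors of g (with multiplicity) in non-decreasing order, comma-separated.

1, 1, 1, 3

Roots in ℤ_2: g(0) = 1; g(1) = 0 → root.
Linear factors from roots: (z + 1).
Complete factorization: g(z) = (z + 1)^3·(z^3 + z^2 + 1).
Factor degrees with multiplicity: 1 + 1 + 1 + 3 = 6.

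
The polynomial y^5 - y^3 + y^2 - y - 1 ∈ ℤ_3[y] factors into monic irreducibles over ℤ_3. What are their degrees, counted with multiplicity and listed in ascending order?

5

Write g(y) = y^5 - y^3 + y^2 - y - 1.
Roots in ℤ_3: g(0) = 2; g(1) = 2; g(2) = 1.
Complete factorization: g(y) = (y^5 - y^3 + y^2 - y - 1).
Factor degrees with multiplicity: 5 = 5.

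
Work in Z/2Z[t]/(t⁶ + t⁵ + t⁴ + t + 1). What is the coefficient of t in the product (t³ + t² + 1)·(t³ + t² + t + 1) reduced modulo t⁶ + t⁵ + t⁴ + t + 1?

Multiply in Z/2Z[t]: (t³ + t² + 1)·(t³ + t² + t + 1) = t⁶ + t³ + t + 1.
Reduce using t⁶ ≡ t⁵ + t⁴ + t + 1 (mod t⁶ + t⁵ + t⁴ + t + 1).
Reduced: t⁵ + t⁴ + t³.

0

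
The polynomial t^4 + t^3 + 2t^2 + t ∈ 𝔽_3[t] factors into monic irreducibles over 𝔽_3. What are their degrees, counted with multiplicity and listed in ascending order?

1, 3

Write g(t) = t^4 + t^3 + 2t^2 + t.
Roots in 𝔽_3: g(0) = 0 → root; g(1) = 2; g(2) = 1.
Linear factors from roots: (t).
Complete factorization: g(t) = (t)·(t^3 + t^2 + 2t + 1).
Factor degrees with multiplicity: 1 + 3 = 4.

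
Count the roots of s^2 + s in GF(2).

Write P(s) = s^2 + s.
Evaluate at each of the 2 elements of GF(2):
P(0) = 0 → root; P(1) = 0 → root.
Roots: {0, 1}.

2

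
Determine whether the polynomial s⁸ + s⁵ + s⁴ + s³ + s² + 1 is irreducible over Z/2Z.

No

Write P(s) = s⁸ + s⁵ + s⁴ + s³ + s² + 1.
Check for roots in Z/2Z: P(0) = 1; P(1) = 0 → root.
P(1) = 0, so (s − 1) divides P(s); P is reducible.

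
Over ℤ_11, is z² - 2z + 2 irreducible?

Yes

Write P(z) = z² - 2z + 2.
Check each element of ℤ_11 for a root: P(0)=2, P(1)=1, P(2)=2, P(3)=5, P(4)=10, P(5)=6, P(6)=4, P(7)=4, P(8)=6, P(9)=10, P(10)=5.
No roots. A degree-2 polynomial over a field with no linear factor is irreducible.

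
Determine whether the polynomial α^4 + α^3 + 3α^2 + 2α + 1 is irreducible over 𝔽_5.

Yes

Write P(α) = α^4 + α^3 + 3α^2 + 2α + 1.
Check for roots in 𝔽_5: P(0) = 1; P(1) = 3; P(2) = 1; P(3) = 2; P(4) = 2.
No roots, so no linear factors.
Degree-2 irreducible divisors: test the 10 monic irreducibles of degree 2 over GF(5).
None of them divide P (all give nonzero remainder).
No irreducible factor of degree ≤ 2 exists, so P is irreducible over GF(5).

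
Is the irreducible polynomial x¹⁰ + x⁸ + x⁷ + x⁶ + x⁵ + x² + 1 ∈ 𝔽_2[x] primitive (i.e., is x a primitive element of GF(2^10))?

Yes

Write f(x) = x¹⁰ + x⁸ + x⁷ + x⁶ + x⁵ + x² + 1.
|GF(2^10)^×| = 2^10 − 1 = 1023. Prime factorization: 1023 = 3·11·31.
f is primitive ⇔ x has order 1023 in GF(2)[x]/(f), i.e. x^(1023/q) ≠ 1 for each prime q | 1023.
x^(341) mod f = x⁹ + x⁶ + x⁵ + x² + x.
x^(93) mod f = x⁸ + x⁷ + x² + x.
x^(33) mod f = x⁷ + x⁶ + x⁵ + x⁴ + x + 1.
None equal 1, so x has full order 1023; f is primitive.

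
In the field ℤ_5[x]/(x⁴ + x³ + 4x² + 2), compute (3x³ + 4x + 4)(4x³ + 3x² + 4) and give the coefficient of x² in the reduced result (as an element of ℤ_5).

Multiply in ℤ_5[x]: (3x³ + 4x + 4)·(4x³ + 3x² + 4) = 2x⁶ + 4x⁵ + x⁴ + 2x² + x + 1.
Reduce using x⁴ ≡ 4x³ + x² + 3 (mod x⁴ + x³ + 4x² + 2).
Reduced: x³ + 4x² + 2x + 4.

4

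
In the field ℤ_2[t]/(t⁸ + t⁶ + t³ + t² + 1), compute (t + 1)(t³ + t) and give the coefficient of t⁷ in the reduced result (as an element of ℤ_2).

0

Multiply in ℤ_2[t]: (t + 1)·(t³ + t) = t⁴ + t³ + t² + t.
Reduced: t⁴ + t³ + t² + t.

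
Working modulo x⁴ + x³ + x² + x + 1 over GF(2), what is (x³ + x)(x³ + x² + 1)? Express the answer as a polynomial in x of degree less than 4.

x^3 + x^2 + x

Multiply in GF(2)[x]: (x³ + x)·(x³ + x² + 1) = x⁶ + x⁵ + x⁴ + x.
Reduce using x⁴ ≡ x³ + x² + x + 1 (mod x⁴ + x³ + x² + x + 1).
Reduced: x³ + x² + x.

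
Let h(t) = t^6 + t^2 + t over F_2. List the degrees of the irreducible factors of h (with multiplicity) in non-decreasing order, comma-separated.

1, 2, 3

Roots in F_2: h(0) = 0 → root; h(1) = 1.
Linear factors from roots: (t).
Complete factorization: h(t) = (t)·(t^2 + t + 1)·(t^3 + t^2 + 1).
Factor degrees with multiplicity: 1 + 2 + 3 = 6.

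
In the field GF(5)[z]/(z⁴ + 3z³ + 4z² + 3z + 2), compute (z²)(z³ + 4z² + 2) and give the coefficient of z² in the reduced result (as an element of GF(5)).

0

Multiply in GF(5)[z]: (z²)·(z³ + 4z² + 2) = z⁵ + 4z⁴ + 2z².
Reduce using z⁴ ≡ 2z³ + z² + 2z + 3 (mod z⁴ + 3z³ + 4z² + 3z + 2).
Reduced: 3z³ + 3.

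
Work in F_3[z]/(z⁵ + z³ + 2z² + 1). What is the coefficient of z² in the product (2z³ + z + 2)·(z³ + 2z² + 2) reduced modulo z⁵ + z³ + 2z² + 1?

2

Multiply in F_3[z]: (2z³ + z + 2)·(z³ + 2z² + 2) = 2z⁶ + z⁵ + z⁴ + 2z³ + z² + 2z + 1.
Reduce using z⁵ ≡ 2z³ + z² + 2 (mod z⁵ + z³ + 2z² + 1).
Reduced: 2z⁴ + 2z².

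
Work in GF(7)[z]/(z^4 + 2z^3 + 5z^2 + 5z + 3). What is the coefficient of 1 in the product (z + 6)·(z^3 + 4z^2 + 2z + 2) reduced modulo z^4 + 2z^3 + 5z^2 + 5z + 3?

2

Multiply in GF(7)[z]: (z + 6)·(z^3 + 4z^2 + 2z + 2) = z^4 + 3z^3 + 5z^2 + 5.
Reduce using z^4 ≡ 5z^3 + 2z^2 + 2z + 4 (mod z^4 + 2z^3 + 5z^2 + 5z + 3).
Reduced: z^3 + 2z + 2.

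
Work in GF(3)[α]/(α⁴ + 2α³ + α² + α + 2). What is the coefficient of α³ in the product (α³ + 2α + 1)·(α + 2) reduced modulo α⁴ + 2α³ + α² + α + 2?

0

Multiply in GF(3)[α]: (α³ + 2α + 1)·(α + 2) = α⁴ + 2α³ + 2α² + 2α + 2.
Reduce using α⁴ ≡ α³ + 2α² + 2α + 1 (mod α⁴ + 2α³ + α² + α + 2).
Reduced: α² + α.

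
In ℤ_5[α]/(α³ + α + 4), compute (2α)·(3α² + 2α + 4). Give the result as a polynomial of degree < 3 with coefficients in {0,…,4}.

Multiply in ℤ_5[α]: (2α)·(3α² + 2α + 4) = α³ + 4α² + 3α.
Reduce using α³ ≡ 4α + 1 (mod α³ + α + 4).
Reduced: 4α² + 2α + 1.

4α^2 + 2α + 1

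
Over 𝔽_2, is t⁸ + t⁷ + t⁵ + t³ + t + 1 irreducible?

Write h(t) = t⁸ + t⁷ + t⁵ + t³ + t + 1.
Check for roots in 𝔽_2: h(0) = 1; h(1) = 0 → root.
h(1) = 0, so (t − 1) divides h(t); h is reducible.

No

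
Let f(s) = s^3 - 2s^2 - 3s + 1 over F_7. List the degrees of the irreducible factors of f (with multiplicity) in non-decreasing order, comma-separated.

Linear factors from roots: (s + 3).
Complete factorization: f(s) = (s + 3)·(s^2 + 2s - 2).
Factor degrees with multiplicity: 1 + 2 = 3.

1, 2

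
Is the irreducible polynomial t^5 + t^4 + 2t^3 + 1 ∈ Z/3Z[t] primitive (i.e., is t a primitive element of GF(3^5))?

Yes

Write f(t) = t^5 + t^4 + 2t^3 + 1.
|GF(3^5)^×| = 3^5 − 1 = 242. Prime factorization: 242 = 2·11^2.
f is primitive ⇔ t has order 242 in GF(3)[t]/(f), i.e. t^(242/q) ≠ 1 for each prime q | 242.
t^(121) mod f = 2.
t^(22) mod f = t^4 + t^2 + 2t + 2.
None equal 1, so t has full order 242; f is primitive.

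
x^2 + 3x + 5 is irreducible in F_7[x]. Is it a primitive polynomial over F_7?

Yes

Write f(x) = x^2 + 3x + 5.
|GF(7^2)^×| = 7^2 − 1 = 48. Prime factorization: 48 = 2^4·3.
f is primitive ⇔ x has order 48 in GF(7)[x]/(f), i.e. x^(48/q) ≠ 1 for each prime q | 48.
x^(24) mod f = 6.
x^(16) mod f = 4.
None equal 1, so x has full order 48; f is primitive.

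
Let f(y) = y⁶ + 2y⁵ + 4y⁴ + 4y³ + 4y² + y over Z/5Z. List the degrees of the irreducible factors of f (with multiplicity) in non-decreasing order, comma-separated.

Roots in Z/5Z: f(0) = 0 → root; f(1) = 1; f(2) = 2; f(3) = 1; f(4) = 2.
Linear factors from roots: (y).
Complete factorization: f(y) = (y)·(y² + 3y + 4)·(y³ + 4y² + 3y + 4).
Factor degrees with multiplicity: 1 + 2 + 3 = 6.

1, 2, 3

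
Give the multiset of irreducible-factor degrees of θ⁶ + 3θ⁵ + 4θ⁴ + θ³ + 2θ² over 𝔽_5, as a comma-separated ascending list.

Write h(θ) = θ⁶ + 3θ⁵ + 4θ⁴ + θ³ + 2θ².
Roots in 𝔽_5: h(0) = 0 → root; h(1) = 1; h(2) = 0 → root; h(3) = 2; h(4) = 3.
Linear factors from roots: (θ), (θ + 3).
Complete factorization: h(θ) = (θ)^2·(θ + 3)^2·(θ² + 2θ + 3).
Factor degrees with multiplicity: 1 + 1 + 1 + 1 + 2 = 6.

1, 1, 1, 1, 2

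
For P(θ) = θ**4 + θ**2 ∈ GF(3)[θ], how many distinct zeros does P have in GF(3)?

1

Evaluate at each of the 3 elements of GF(3):
P(0) = 0 → root; P(1) = 2; P(2) = 2.
Roots: {0}.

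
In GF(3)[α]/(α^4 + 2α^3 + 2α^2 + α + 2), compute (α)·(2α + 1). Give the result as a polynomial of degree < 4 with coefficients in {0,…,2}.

Multiply in GF(3)[α]: (α)·(2α + 1) = 2α^2 + α.
Reduced: 2α^2 + α.

2α^2 + α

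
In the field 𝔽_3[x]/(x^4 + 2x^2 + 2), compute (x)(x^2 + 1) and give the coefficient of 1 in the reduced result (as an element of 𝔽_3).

0

Multiply in 𝔽_3[x]: (x)·(x^2 + 1) = x^3 + x.
Reduced: x^3 + x.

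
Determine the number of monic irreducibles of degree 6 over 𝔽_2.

The number of monic irreducibles of degree 6 over GF(2) is (1/6)·Σ_{d∣6} μ(6/d) 2^d.
Divisors of 6: 1, 2, 3, 6; μ(6/d) for each: 1, -1, -1, 1.
Σ = 2^1 − 2^2 − 2^3 + 2^6 = 54.
N = 54/6 = 9.

9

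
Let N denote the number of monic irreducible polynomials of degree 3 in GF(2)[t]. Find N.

By the necklace-counting formula, N_2(3) = (1/3) Σ_{d|3} μ(3/d)·2^d.
Divisors of 3: 1, 3; μ(3/d) for each: -1, 1.
Σ = − 2^1 + 2^3 = 6.
N = 6/3 = 2.

2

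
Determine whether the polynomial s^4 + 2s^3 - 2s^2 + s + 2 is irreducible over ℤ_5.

Write f(s) = s^4 + 2s^3 - 2s^2 + s + 2.
Check for roots in ℤ_5: f(0) = 2; f(1) = 4; f(2) = 3; f(3) = 2; f(4) = 3.
No roots, so no linear factors.
Degree-2 irreducible divisors: test the 10 monic irreducibles of degree 2 over GF(5).
None of them divide f (all give nonzero remainder).
No irreducible factor of degree ≤ 2 exists, so f is irreducible over GF(5).

Yes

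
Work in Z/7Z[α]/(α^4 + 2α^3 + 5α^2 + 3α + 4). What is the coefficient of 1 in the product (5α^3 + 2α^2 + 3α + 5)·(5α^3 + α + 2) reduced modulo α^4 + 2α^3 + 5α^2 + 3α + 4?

5

Multiply in Z/7Z[α]: (5α^3 + 2α^2 + 3α + 5)·(5α^3 + α + 2) = 4α^6 + 3α^5 + 6α^4 + 2α^3 + 4α + 3.
Reduce using α^4 ≡ 5α^3 + 2α^2 + 4α + 3 (mod α^4 + 2α^3 + 5α^2 + 3α + 4).
Reduced: 2α^3 + 5α^2 + α + 5.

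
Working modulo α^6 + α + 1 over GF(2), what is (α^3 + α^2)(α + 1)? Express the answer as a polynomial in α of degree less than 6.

α^4 + α^2

Multiply in GF(2)[α]: (α^3 + α^2)·(α + 1) = α^4 + α^2.
Reduced: α^4 + α^2.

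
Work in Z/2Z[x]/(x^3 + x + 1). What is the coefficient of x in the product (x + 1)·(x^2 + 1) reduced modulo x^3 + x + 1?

0

Multiply in Z/2Z[x]: (x + 1)·(x^2 + 1) = x^3 + x^2 + x + 1.
Reduce using x^3 ≡ x + 1 (mod x^3 + x + 1).
Reduced: x^2.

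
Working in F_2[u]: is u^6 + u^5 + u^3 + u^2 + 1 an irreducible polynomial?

Yes

Write f(u) = u^6 + u^5 + u^3 + u^2 + 1.
Check for roots in F_2: f(0) = 1; f(1) = 1.
No roots, so no linear factors.
Monic irreducibles of degree 2 over GF(2): u^2 + u + 1.
None of them divide f (all give nonzero remainder).
Monic irreducibles of degree 3 over GF(2): u^3 + u + 1, u^3 + u^2 + 1.
None of them divide f (all give nonzero remainder).
No irreducible factor of degree ≤ 3 exists, so f is irreducible over GF(2).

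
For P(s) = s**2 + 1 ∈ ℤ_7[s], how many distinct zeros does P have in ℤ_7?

Evaluate at each of the 7 elements of ℤ_7:
P(0) = 1; P(1) = 2; P(2) = 5; P(3) = 3; P(4) = 3; P(5) = 5; P(6) = 2.
No element is a root.

0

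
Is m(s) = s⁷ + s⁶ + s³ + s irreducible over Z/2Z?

No

Check for roots in Z/2Z: m(0) = 0 → root; m(1) = 0 → root.
m(0) = 0, so (s) divides m(s); m is reducible.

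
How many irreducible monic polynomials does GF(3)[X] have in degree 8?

810

Gauss's count: N_{3}(8) = (1/8) Σ_{d|8} μ(8/d)·3^d.
Divisors of 8: 1, 2, 4, 8; μ(8/d) for each: 0, 0, -1, 1.
Σ = − 3^4 + 3^8 = 6480.
N = 6480/8 = 810.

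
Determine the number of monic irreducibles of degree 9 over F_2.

Gauss's count: N_{2}(9) = (1/9) Σ_{d|9} μ(9/d)·2^d.
Divisors of 9: 1, 3, 9; μ(9/d) for each: 0, -1, 1.
Σ = − 2^3 + 2^9 = 504.
N = 504/9 = 56.

56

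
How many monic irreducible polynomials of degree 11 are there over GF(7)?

x^(7^11) − x is the product of all monic irreducibles of degree dividing 11; Möbius inversion gives N = (1/11) Σ μ(11/d)·7^d.
Divisors of 11: 1, 11; μ(11/d) for each: -1, 1.
Σ = − 7^1 + 7^11 = 1977326736.
N = 1977326736/11 = 179756976.

179756976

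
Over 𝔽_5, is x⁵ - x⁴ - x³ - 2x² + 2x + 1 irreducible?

Write h(x) = x⁵ - x⁴ - x³ - 2x² + 2x + 1.
Check for roots in 𝔽_5: h(0) = 1; h(1) = 0 → root; h(2) = 0 → root; h(3) = 4; h(4) = 1.
h(1) = 0, so (x − 1) divides h(x); h is reducible.

No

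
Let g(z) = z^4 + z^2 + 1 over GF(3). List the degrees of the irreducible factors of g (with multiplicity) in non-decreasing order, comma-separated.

Roots in GF(3): g(0) = 1; g(1) = 0 → root; g(2) = 0 → root.
Linear factors from roots: (z - 1), (z + 1).
Complete factorization: g(z) = (z + 1)^2·(z - 1)^2.
Factor degrees with multiplicity: 1 + 1 + 1 + 1 = 4.

1, 1, 1, 1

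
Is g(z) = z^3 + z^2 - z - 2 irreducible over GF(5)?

Check for roots in GF(5): g(0) = 3; g(1) = 4; g(2) = 3; g(3) = 1; g(4) = 4.
No roots. A degree-3 polynomial over a field with no linear factor is irreducible.

Yes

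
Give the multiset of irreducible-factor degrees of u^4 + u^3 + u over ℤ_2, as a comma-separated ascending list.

Write g(u) = u^4 + u^3 + u.
Roots in ℤ_2: g(0) = 0 → root; g(1) = 1.
Linear factors from roots: (u).
Complete factorization: g(u) = (u)·(u^3 + u^2 + 1).
Factor degrees with multiplicity: 1 + 3 = 4.

1, 3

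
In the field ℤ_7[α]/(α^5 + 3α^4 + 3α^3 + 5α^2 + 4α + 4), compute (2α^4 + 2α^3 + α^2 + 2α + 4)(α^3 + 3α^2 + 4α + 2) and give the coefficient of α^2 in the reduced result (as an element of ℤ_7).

Multiply in ℤ_7[α]: (2α^4 + 2α^3 + α^2 + 2α + 4)·(α^3 + 3α^2 + 4α + 2) = 2α^7 + α^6 + α^5 + 3α^4 + 4α^3 + α^2 + 6α + 1.
Reduce using α^5 ≡ 4α^4 + 4α^3 + 2α^2 + 3α + 3 (mod α^5 + 3α^4 + 3α^3 + 5α^2 + 4α + 4).
Reduced: 6α^4 + 5α^3 + 5α^2 + 3.

5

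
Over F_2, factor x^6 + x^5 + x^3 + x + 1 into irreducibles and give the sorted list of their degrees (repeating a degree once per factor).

2, 2, 2

Write f(x) = x^6 + x^5 + x^3 + x + 1.
Roots in F_2: f(0) = 1; f(1) = 1.
Complete factorization: f(x) = (x^2 + x + 1)^3.
Factor degrees with multiplicity: 2 + 2 + 2 = 6.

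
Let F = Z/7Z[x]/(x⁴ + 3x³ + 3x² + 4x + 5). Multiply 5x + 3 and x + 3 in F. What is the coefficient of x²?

5

Multiply in Z/7Z[x]: (5x + 3)·(x + 3) = 5x² + 4x + 2.
Reduced: 5x² + 4x + 2.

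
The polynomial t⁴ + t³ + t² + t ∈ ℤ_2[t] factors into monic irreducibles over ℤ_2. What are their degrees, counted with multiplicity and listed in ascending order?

1, 1, 1, 1

Write h(t) = t⁴ + t³ + t² + t.
Roots in ℤ_2: h(0) = 0 → root; h(1) = 0 → root.
Linear factors from roots: (t), (t + 1).
Complete factorization: h(t) = (t)·(t + 1)^3.
Factor degrees with multiplicity: 1 + 1 + 1 + 1 = 4.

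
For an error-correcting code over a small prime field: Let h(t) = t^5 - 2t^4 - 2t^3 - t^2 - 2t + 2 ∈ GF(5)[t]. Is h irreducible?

Yes

Check for roots in GF(5): h(0) = 2; h(1) = 1; h(2) = 3; h(3) = 4; h(4) = 2.
No roots, so no linear factors.
Degree-2 irreducible divisors: test the 10 monic irreducibles of degree 2 over GF(5).
None of them divide h (all give nonzero remainder).
No irreducible factor of degree ≤ 2 exists, so h is irreducible over GF(5).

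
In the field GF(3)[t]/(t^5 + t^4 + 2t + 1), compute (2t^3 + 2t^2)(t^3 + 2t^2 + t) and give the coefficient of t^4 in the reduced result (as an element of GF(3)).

Multiply in GF(3)[t]: (2t^3 + 2t^2)·(t^3 + 2t^2 + t) = 2t^6 + 2t^3.
Reduce using t^5 ≡ 2t^4 + t + 2 (mod t^5 + t^4 + 2t + 1).
Reduced: 2t^4 + 2t^3 + 2t^2 + 2t + 2.

2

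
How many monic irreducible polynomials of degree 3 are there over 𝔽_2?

Gauss's count: N_{2}(3) = (1/3) Σ_{d|3} μ(3/d)·2^d.
Divisors of 3: 1, 3; μ(3/d) for each: -1, 1.
Σ = − 2^1 + 2^3 = 6.
N = 6/3 = 2.

2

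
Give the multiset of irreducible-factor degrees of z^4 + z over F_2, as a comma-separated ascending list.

1, 1, 2

Write f(z) = z^4 + z.
Roots in F_2: f(0) = 0 → root; f(1) = 0 → root.
Linear factors from roots: (z), (z + 1).
Complete factorization: f(z) = (z)·(z + 1)·(z^2 + z + 1).
Factor degrees with multiplicity: 1 + 1 + 2 = 4.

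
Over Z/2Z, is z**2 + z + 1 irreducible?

Write m(z) = z**2 + z + 1.
Check for roots in Z/2Z: m(0) = 1; m(1) = 1.
No roots. A degree-2 polynomial over a field with no linear factor is irreducible.

Yes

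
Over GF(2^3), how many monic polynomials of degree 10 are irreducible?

The number of monic irreducibles of degree 10 over GF(8) is (1/10)·Σ_{d∣10} μ(10/d) 8^d.
Divisors of 10: 1, 2, 5, 10; μ(10/d) for each: 1, -1, -1, 1.
Σ = 8^1 − 8^2 − 8^5 + 8^10 = 1073709000.
N = 1073709000/10 = 107370900.

107370900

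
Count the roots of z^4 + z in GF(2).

Write g(z) = z^4 + z.
Evaluate at each of the 2 elements of GF(2):
g(0) = 0 → root; g(1) = 0 → root.
Roots: {0, 1}.

2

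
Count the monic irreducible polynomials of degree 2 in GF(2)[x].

By the necklace-counting formula, N_2(2) = (1/2) Σ_{d|2} μ(2/d)·2^d.
Divisors of 2: 1, 2; μ(2/d) for each: -1, 1.
Σ = − 2^1 + 2^2 = 2.
N = 2/2 = 1.

1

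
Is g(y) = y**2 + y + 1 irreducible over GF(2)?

Yes

Check for roots in GF(2): g(0) = 1; g(1) = 1.
No roots. A degree-2 polynomial over a field with no linear factor is irreducible.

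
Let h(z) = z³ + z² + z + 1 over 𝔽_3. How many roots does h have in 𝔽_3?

1

Evaluate at each of the 3 elements of 𝔽_3:
h(0) = 1; h(1) = 1; h(2) = 0 → root.
Roots: {2}.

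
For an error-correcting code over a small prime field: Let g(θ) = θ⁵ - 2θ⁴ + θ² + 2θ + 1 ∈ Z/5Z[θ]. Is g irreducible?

Check for roots in Z/5Z: g(0) = 1; g(1) = 3; g(2) = 4; g(3) = 2; g(4) = 2.
No roots, so no linear factors.
Degree-2 irreducible divisors: test the 10 monic irreducibles of degree 2 over GF(5).
None of them divide g (all give nonzero remainder).
No irreducible factor of degree ≤ 2 exists, so g is irreducible over GF(5).

Yes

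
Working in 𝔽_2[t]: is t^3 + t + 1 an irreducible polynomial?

Yes

Write g(t) = t^3 + t + 1.
Check for roots in 𝔽_2: g(0) = 1; g(1) = 1.
No roots. A degree-3 polynomial over a field with no linear factor is irreducible.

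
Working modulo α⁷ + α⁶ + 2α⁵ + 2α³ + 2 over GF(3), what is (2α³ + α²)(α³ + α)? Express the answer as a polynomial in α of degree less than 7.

Multiply in GF(3)[α]: (2α³ + α²)·(α³ + α) = 2α⁶ + α⁵ + 2α⁴ + α³.
Reduced: 2α⁶ + α⁵ + 2α⁴ + α³.

2α^6 + α^5 + 2α^4 + α^3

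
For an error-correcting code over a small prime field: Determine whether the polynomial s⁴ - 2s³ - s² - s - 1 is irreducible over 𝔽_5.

Write f(s) = s⁴ - 2s³ - s² - s - 1.
Check for roots in 𝔽_5: f(0) = 4; f(1) = 1; f(2) = 3; f(3) = 4; f(4) = 2.
No roots, so no linear factors.
Degree-2 irreducible divisors: test the 10 monic irreducibles of degree 2 over GF(5).
None of them divide f (all give nonzero remainder).
No irreducible factor of degree ≤ 2 exists, so f is irreducible over GF(5).

Yes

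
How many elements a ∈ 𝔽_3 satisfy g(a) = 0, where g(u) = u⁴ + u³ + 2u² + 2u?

Evaluate at each of the 3 elements of 𝔽_3:
g(0) = 0 → root; g(1) = 0 → root; g(2) = 0 → root.
Roots: {0, 1, 2}.

3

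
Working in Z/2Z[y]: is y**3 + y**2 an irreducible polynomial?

Write f(y) = y**3 + y**2.
Check for roots in Z/2Z: f(0) = 0 → root; f(1) = 0 → root.
f(0) = 0, so (y) divides f(y); f is reducible.

No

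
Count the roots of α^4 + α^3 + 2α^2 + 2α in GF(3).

3

Write g(α) = α^4 + α^3 + 2α^2 + 2α.
Evaluate at each of the 3 elements of GF(3):
g(0) = 0 → root; g(1) = 0 → root; g(2) = 0 → root.
Roots: {0, 1, 2}.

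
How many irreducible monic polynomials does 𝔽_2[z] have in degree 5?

Gauss's count: N_{2}(5) = (1/5) Σ_{d|5} μ(5/d)·2^d.
Divisors of 5: 1, 5; μ(5/d) for each: -1, 1.
Σ = − 2^1 + 2^5 = 30.
N = 30/5 = 6.

6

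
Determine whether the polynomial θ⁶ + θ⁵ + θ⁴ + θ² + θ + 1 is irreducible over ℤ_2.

No

Write m(θ) = θ⁶ + θ⁵ + θ⁴ + θ² + θ + 1.
Check for roots in ℤ_2: m(0) = 1; m(1) = 0 → root.
m(1) = 0, so (θ − 1) divides m(θ); m is reducible.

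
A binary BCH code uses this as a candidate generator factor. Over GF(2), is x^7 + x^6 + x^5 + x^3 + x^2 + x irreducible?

No

Write m(x) = x^7 + x^6 + x^5 + x^3 + x^2 + x.
Check for roots in GF(2): m(0) = 0 → root; m(1) = 0 → root.
m(0) = 0, so (x) divides m(x); m is reducible.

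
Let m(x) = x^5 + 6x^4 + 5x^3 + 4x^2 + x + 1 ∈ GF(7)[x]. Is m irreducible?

Check for roots in GF(7): m(0) = 1; m(1) = 4; m(2) = 5; m(3) = 1; m(4) = 2; m(5) = 4; m(6) = 4.
No roots, so no linear factors.
Degree-2 irreducible divisors: test the 21 monic irreducibles of degree 2 over GF(7).
None of them divide m (all give nonzero remainder).
No irreducible factor of degree ≤ 2 exists, so m is irreducible over GF(7).

Yes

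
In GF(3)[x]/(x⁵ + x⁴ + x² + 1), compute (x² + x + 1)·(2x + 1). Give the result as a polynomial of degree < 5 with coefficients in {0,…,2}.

2x^3 + 1

Multiply in GF(3)[x]: (x² + x + 1)·(2x + 1) = 2x³ + 1.
Reduced: 2x³ + 1.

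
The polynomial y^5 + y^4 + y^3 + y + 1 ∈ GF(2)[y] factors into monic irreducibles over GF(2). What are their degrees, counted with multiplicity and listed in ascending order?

Write h(y) = y^5 + y^4 + y^3 + y + 1.
Roots in GF(2): h(0) = 1; h(1) = 1.
Complete factorization: h(y) = (y^5 + y^4 + y^3 + y + 1).
Factor degrees with multiplicity: 5 = 5.

5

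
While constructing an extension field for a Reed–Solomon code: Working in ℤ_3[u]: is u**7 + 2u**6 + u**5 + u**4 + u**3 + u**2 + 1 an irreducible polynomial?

Yes

Write P(u) = u**7 + 2u**6 + u**5 + u**4 + u**3 + u**2 + 1.
Check for roots in ℤ_3: P(0) = 1; P(1) = 2; P(2) = 2.
No roots, so no linear factors.
Monic irreducibles of degree 2 over GF(3): u**2 + 1, u**2 + u + 2, u**2 + 2u + 2.
None of them divide P (all give nonzero remainder).
Degree-3 irreducible divisors: test the 8 monic irreducibles of degree 3 over GF(3).
None of them divide P (all give nonzero remainder).
No irreducible factor of degree ≤ 3 exists, so P is irreducible over GF(3).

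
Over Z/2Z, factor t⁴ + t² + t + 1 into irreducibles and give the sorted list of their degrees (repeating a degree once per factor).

1, 3

Write f(t) = t⁴ + t² + t + 1.
Roots in Z/2Z: f(0) = 1; f(1) = 0 → root.
Linear factors from roots: (t + 1).
Complete factorization: f(t) = (t + 1)·(t³ + t² + 1).
Factor degrees with multiplicity: 1 + 3 = 4.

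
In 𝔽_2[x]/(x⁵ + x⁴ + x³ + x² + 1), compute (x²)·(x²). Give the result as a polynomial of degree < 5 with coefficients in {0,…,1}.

x^4

Multiply in 𝔽_2[x]: (x²)·(x²) = x⁴.
Reduced: x⁴.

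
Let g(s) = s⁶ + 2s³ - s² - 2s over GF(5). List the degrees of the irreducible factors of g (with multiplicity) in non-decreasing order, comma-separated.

Roots in GF(5): g(0) = 0 → root; g(1) = 0 → root; g(2) = 2; g(3) = 3; g(4) = 0 → root.
Linear factors from roots: (s), (s - 1), (s + 1).
Complete factorization: g(s) = (s)·(s - 1)·(s + 1)^2·(s² - s + 2).
Factor degrees with multiplicity: 1 + 1 + 1 + 1 + 2 = 6.

1, 1, 1, 1, 2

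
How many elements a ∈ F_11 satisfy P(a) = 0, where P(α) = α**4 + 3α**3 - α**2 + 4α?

Evaluate at each of the 11 elements of F_11:
P(0) = 0 → root; P(1) = 7; P(2) = 0 → root; P(3) = 0 → root; P(4) = 8; P(5) = 5; P(6) = 7; P(7) = 10; P(8) = 1; P(9) = 2; P(10) = 4.
Roots: {0, 2, 3}.

3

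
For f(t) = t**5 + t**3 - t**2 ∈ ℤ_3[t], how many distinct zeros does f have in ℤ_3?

2

Evaluate at each of the 3 elements of ℤ_3:
f(0) = 0 → root; f(1) = 1; f(2) = 0 → root.
Roots: {0, 2}.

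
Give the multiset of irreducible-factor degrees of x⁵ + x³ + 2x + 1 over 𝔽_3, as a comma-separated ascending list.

1, 2, 2

Write f(x) = x⁵ + x³ + 2x + 1.
Roots in 𝔽_3: f(0) = 1; f(1) = 2; f(2) = 0 → root.
Linear factors from roots: (x + 1).
Complete factorization: f(x) = (x + 1)·(x² + x + 2)^2.
Factor degrees with multiplicity: 1 + 2 + 2 = 5.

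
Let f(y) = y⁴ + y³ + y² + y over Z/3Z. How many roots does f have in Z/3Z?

2

Evaluate at each of the 3 elements of Z/3Z:
f(0) = 0 → root; f(1) = 1; f(2) = 0 → root.
Roots: {0, 2}.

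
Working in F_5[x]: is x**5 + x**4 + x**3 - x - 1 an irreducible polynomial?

Write h(x) = x**5 + x**4 + x**3 - x - 1.
Check for roots in F_5: h(0) = 4; h(1) = 1; h(2) = 3; h(3) = 2; h(4) = 4.
No roots, so no linear factors.
Degree-2 irreducible divisors: test the 10 monic irreducibles of degree 2 over GF(5).
None of them divide h (all give nonzero remainder).
No irreducible factor of degree ≤ 2 exists, so h is irreducible over GF(5).

Yes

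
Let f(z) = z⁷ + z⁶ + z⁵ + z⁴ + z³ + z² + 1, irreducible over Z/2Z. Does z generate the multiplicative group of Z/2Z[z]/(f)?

Yes

|GF(2^7)^×| = 2^7 − 1 = 127. Prime factorization: 127 = 127.
f is primitive ⇔ z has order 127 in GF(2)[z]/(f), i.e. z^(127/q) ≠ 1 for each prime q | 127.
z^(1) mod f = z.
None equal 1, so z has full order 127; f is primitive.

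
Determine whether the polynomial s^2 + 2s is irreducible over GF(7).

No

Write m(s) = s^2 + 2s.
Check for roots in GF(7): m(0) = 0 → root; m(1) = 3; m(2) = 1; m(3) = 1; m(4) = 3; m(5) = 0 → root; m(6) = 6.
m(0) = 0, so (s) divides m(s); m is reducible.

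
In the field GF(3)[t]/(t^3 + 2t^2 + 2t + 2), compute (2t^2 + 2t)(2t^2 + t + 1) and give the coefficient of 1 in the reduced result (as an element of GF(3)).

1

Multiply in GF(3)[t]: (2t^2 + 2t)·(2t^2 + t + 1) = t^4 + t^2 + 2t.
Reduce using t^3 ≡ t^2 + t + 1 (mod t^3 + 2t^2 + 2t + 2).
Reduced: t + 1.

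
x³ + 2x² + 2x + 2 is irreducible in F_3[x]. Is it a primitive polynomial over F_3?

No

Write f(x) = x³ + 2x² + 2x + 2.
|GF(3^3)^×| = 3^3 − 1 = 26. Prime factorization: 26 = 2·13.
f is primitive ⇔ x has order 26 in GF(3)[x]/(f), i.e. x^(26/q) ≠ 1 for each prime q | 26.
x^(13) mod f = 1
x^(2) mod f = x².
Since x^(13) = 1, the order of x divides 13 < 26; not primitive.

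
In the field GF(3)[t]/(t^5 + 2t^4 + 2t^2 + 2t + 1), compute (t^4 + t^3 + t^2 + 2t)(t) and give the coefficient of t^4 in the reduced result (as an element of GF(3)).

Multiply in GF(3)[t]: (t^4 + t^3 + t^2 + 2t)·(t) = t^5 + t^4 + t^3 + 2t^2.
Reduce using t^5 ≡ t^4 + t^2 + t + 2 (mod t^5 + 2t^4 + 2t^2 + 2t + 1).
Reduced: 2t^4 + t^3 + t + 2.

2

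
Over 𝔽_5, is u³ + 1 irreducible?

Write m(u) = u³ + 1.
Check for roots in 𝔽_5: m(0) = 1; m(1) = 2; m(2) = 4; m(3) = 3; m(4) = 0 → root.
m(4) = 0, so (u − 4) divides m(u); m is reducible.

No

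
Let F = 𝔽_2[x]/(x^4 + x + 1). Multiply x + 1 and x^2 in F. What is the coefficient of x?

0

Multiply in 𝔽_2[x]: (x + 1)·(x^2) = x^3 + x^2.
Reduced: x^3 + x^2.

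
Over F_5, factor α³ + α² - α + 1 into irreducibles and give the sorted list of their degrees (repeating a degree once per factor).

Write g(α) = α³ + α² - α + 1.
Roots in F_5: g(0) = 1; g(1) = 2; g(2) = 1; g(3) = 4; g(4) = 2.
Complete factorization: g(α) = (α³ + α² - α + 1).
Factor degrees with multiplicity: 3 = 3.

3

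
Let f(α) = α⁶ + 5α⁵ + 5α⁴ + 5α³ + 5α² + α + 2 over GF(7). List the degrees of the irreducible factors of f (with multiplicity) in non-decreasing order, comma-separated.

1, 2, 3

Linear factors from roots: (α + 4).
Complete factorization: f(α) = (α + 4)·(α² + 3α + 6)·(α³ + 5α² + α + 3).
Factor degrees with multiplicity: 1 + 2 + 3 = 6.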